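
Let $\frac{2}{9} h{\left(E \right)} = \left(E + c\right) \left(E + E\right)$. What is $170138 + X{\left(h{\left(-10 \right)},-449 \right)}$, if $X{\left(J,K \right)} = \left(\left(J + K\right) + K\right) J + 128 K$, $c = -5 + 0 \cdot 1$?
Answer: $722866$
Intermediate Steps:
$c = -5$ ($c = -5 + 0 = -5$)
$h{\left(E \right)} = 9 E \left(-5 + E\right)$ ($h{\left(E \right)} = \frac{9 \left(E - 5\right) \left(E + E\right)}{2} = \frac{9 \left(-5 + E\right) 2 E}{2} = \frac{9 \cdot 2 E \left(-5 + E\right)}{2} = 9 E \left(-5 + E\right)$)
$X{\left(J,K \right)} = 128 K + J \left(J + 2 K\right)$ ($X{\left(J,K \right)} = \left(J + 2 K\right) J + 128 K = J \left(J + 2 K\right) + 128 K = 128 K + J \left(J + 2 K\right)$)
$170138 + X{\left(h{\left(-10 \right)},-449 \right)} = 170138 + \left(\left(9 \left(-10\right) \left(-5 - 10\right)\right)^{2} + 128 \left(-449\right) + 2 \cdot 9 \left(-10\right) \left(-5 - 10\right) \left(-449\right)\right) = 170138 + \left(\left(9 \left(-10\right) \left(-15\right)\right)^{2} - 57472 + 2 \cdot 9 \left(-10\right) \left(-15\right) \left(-449\right)\right) = 170138 + \left(1350^{2} - 57472 + 2 \cdot 1350 \left(-449\right)\right) = 170138 - -552728 = 170138 + 552728 = 722866$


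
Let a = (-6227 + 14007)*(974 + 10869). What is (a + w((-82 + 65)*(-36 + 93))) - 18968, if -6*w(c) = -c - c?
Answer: 92119249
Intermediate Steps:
w(c) = c/3 (w(c) = -(-c - c)/6 = -(-1)*c/3 = c/3)
a = 92138540 (a = 7780*11843 = 92138540)
(a + w((-82 + 65)*(-36 + 93))) - 18968 = (92138540 + ((-82 + 65)*(-36 + 93))/3) - 18968 = (92138540 + (-17*57)/3) - 18968 = (92138540 + (⅓)*(-969)) - 18968 = (92138540 - 323) - 18968 = 92138217 - 18968 = 92119249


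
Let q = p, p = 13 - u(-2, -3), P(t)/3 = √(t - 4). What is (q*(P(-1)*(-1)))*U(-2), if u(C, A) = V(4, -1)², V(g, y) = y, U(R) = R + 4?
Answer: -72*I*√5 ≈ -161.0*I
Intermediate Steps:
U(R) = 4 + R
u(C, A) = 1 (u(C, A) = (-1)² = 1)
P(t) = 3*√(-4 + t) (P(t) = 3*√(t - 4) = 3*√(-4 + t))
p = 12 (p = 13 - 1*1 = 13 - 1 = 12)
q = 12
(q*(P(-1)*(-1)))*U(-2) = (12*((3*√(-4 - 1))*(-1)))*(4 - 2) = (12*((3*√(-5))*(-1)))*2 = (12*((3*(I*√5))*(-1)))*2 = (12*((3*I*√5)*(-1)))*2 = (12*(-3*I*√5))*2 = -36*I*√5*2 = -72*I*√5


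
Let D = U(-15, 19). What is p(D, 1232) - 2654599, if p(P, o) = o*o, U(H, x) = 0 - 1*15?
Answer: -1136775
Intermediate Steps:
U(H, x) = -15 (U(H, x) = 0 - 15 = -15)
D = -15
p(P, o) = o**2
p(D, 1232) - 2654599 = 1232**2 - 2654599 = 1517824 - 2654599 = -1136775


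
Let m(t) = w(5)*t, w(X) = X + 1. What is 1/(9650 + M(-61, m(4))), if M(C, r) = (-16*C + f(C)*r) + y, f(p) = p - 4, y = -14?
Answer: 1/9052 ≈ 0.00011047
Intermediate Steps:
w(X) = 1 + X
m(t) = 6*t (m(t) = (1 + 5)*t = 6*t)
f(p) = -4 + p
M(C, r) = -14 - 16*C + r*(-4 + C) (M(C, r) = (-16*C + (-4 + C)*r) - 14 = (-16*C + r*(-4 + C)) - 14 = -14 - 16*C + r*(-4 + C))
1/(9650 + M(-61, m(4))) = 1/(9650 + (-14 - 16*(-61) + (6*4)*(-4 - 61))) = 1/(9650 + (-14 + 976 + 24*(-65))) = 1/(9650 + (-14 + 976 - 1560)) = 1/(9650 - 598) = 1/9052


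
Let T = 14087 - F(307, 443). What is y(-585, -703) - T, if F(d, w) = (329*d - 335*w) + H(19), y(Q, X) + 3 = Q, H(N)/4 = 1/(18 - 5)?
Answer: -806997/13 ≈ -62077.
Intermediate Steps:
H(N) = 4/13 (H(N) = 4/(18 - 5) = 4/13)
y(Q, X) = -3 + Q
F(d, w) = 4/13 - 335*w + 329*d (F(d, w) = (329*d - 335*w) + 4/13 = (-335*w + 329*d) + 4/13 = 4/13 - 335*w + 329*d)
T = 799353/13 (T = 14087 - (4/13 - 335*443 + 329*307) = 14087 - (4/13 - 148405 + 101003) = 14087 - 1*(-616222/13) = 14087 + 616222/13 = 799353/13 ≈ 61489.)
y(-585, -703) - T = (-3 - 585) - 1*799353/13 = -588 - 799353/13 = -806997/13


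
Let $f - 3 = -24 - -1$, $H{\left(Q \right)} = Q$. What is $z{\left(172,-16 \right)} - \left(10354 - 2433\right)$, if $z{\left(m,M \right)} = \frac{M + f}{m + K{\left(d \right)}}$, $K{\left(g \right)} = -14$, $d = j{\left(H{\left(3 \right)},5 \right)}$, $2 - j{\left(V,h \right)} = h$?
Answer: $- \frac{625777}{79} \approx -7921.2$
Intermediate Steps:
$j{\left(V,h \right)} = 2 - h$
$d = -3$ ($d = 2 - 5 = -3$)
$f = -20$ ($f = 3 - 23 = -20$)
$z{\left(m,M \right)} = \frac{-20 + M}{-14 + m}$ ($z{\left(m,M \right)} = \frac{M - 20}{m - 14} = \frac{-20 + M}{-14 + m}$)
$z{\left(172,-16 \right)} - \left(10354 - 2433\right) = \frac{-20 - 16}{-14 + 172} - \left(10354 - 2433\right) = \frac{1}{158} \left(-36\right) - \left(10354 - 2433\right) = \frac{1}{158} \left(-36\right) - 7921 = - \frac{18}{79} - 7921 = - \frac{625777}{79}$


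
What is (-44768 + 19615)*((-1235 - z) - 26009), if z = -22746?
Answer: 113138194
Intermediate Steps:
(-44768 + 19615)*((-1235 - z) - 26009) = (-44768 + 19615)*((-1235 - 1*(-22746)) - 26009) = -25153*((-1235 + 22746) - 26009) = -25153*(21511 - 26009) = -25153*(-4498) = 113138194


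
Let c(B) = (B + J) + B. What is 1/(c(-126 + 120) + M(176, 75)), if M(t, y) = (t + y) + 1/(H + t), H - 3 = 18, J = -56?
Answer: 197/36052 ≈ 0.0054643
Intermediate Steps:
H = 21 (H = 3 + 18 = 21)
M(t, y) = t + y + 1/(21 + t) (M(t, y) = (t + y) + 1/(21 + t) = t + y + 1/(21 + t))
c(B) = -56 + 2*B (c(B) = (B - 56) + B = (-56 + B) + B = -56 + 2*B)
1/(c(-126 + 120) + M(176, 75)) = 1/((-56 + 2*(-126 + 120)) + (1 + 176² + 21*176 + 21*75 + 176*75)/(21 + 176)) = 1/((-56 + 2*(-6)) + (1 + 30976 + 3696 + 1575 + 13200)/197) = 1/((-56 - 12) + (1/197)*49448) = 1/(-68 + 49448/197) = 1/(36052/197) = 197/36052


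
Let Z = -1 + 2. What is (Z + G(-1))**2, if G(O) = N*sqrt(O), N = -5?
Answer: (1 - 5*I)**2 ≈ -24.0 - 10.0*I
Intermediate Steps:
G(O) = -5*sqrt(O)
Z = 1
(Z + G(-1))**2 = (1 - 5*I)**2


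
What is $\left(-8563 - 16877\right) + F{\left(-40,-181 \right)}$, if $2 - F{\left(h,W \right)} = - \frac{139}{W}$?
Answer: $- \frac{4604417}{181} \approx -25439.0$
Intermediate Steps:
$F{\left(h,W \right)} = 2 + \frac{139}{W}$ ($F{\left(h,W \right)} = 2 - - \frac{139}{W} = 2 + \frac{139}{W}$)
$\left(-8563 - 16877\right) + F{\left(-40,-181 \right)} = \left(-8563 - 16877\right) + \left(2 + \frac{139}{-181}\right) = -25440 + \left(2 + 139 \left(- \frac{1}{181}\right)\right) = -25440 + \left(2 - \frac{139}{181}\right) = -25440 + \frac{223}{181} = - \frac{4604417}{181}$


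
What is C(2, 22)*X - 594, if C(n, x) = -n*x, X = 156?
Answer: -7458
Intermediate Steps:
C(n, x) = -n*x
C(2, 22)*X - 594 = -1*2*22*156 - 594 = -44*156 - 594 = -6864 - 594 = -7458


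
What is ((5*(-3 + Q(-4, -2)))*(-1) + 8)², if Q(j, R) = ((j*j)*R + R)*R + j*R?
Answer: 127449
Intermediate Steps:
Q(j, R) = R*j + R*(R + R*j²) (Q(j, R) = (j²*R + R)*R + R*j = (R*j² + R)*R + R*j = (R + R*j²)*R + R*j = R*(R + R*j²) + R*j = R*j + R*(R + R*j²))
((5*(-3 + Q(-4, -2)))*(-1) + 8)² = ((5*(-3 - 2*(-2 - 4 - 2*(-4)²)))*(-1) + 8)² = ((5*(-3 - 2*(-2 - 4 - 2*16)))*(-1) + 8)² = ((5*(-3 - 2*(-2 - 4 - 32)))*(-1) + 8)² = ((5*(-3 - 2*(-38)))*(-1) + 8)² = ((5*(-3 + 76))*(-1) + 8)² = ((5*73)*(-1) + 8)² = (365*(-1) + 8)² = (-365 + 8)² = (-357)² = 127449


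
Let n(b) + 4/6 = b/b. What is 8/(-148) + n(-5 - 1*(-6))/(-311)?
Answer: -1903/34521 ≈ -0.055126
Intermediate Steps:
n(b) = ⅓ (n(b) = -⅔ + b/b = -⅔ + 1 = ⅓)
8/(-148) + n(-5 - 1*(-6))/(-311) = 8/(-148) + (⅓)/(-311) = 8*(-1/148) + (⅓)*(-1/311) = -2/37 - 1/933 = -1903/34521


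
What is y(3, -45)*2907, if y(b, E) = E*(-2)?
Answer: 261630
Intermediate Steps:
y(b, E) = -2*E
y(3, -45)*2907 = -2*(-45)*2907 = 90*2907 = 261630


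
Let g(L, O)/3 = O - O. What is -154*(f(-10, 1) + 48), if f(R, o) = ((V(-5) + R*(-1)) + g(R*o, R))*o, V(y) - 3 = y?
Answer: -8624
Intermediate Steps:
V(y) = 3 + y
g(L, O) = 0 (g(L, O) = 3*(O - O) = 3*0 = 0)
f(R, o) = o*(-2 - R) (f(R, o) = (((3 - 5) + R*(-1)) + 0)*o = ((-2 - R) + 0)*o = (-2 - R)*o = o*(-2 - R))
-154*(f(-10, 1) + 48) = -154*(1*(-2 - 1*(-10)) + 48) = -154*(1*(-2 + 10) + 48) = -154*(1*8 + 48) = -154*(8 + 48) = -154*56 = -8624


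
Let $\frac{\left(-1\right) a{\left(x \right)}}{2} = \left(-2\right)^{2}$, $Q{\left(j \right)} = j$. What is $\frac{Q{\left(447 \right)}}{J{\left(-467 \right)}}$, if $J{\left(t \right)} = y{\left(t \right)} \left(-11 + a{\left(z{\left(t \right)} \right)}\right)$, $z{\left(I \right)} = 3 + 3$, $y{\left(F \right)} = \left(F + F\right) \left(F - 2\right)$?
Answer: $- \frac{447}{8322874} \approx -5.3707 \cdot 10^{-5}$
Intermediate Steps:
$y{\left(F \right)} = 2 F \left(-2 + F\right)$
$z{\left(I \right)} = 6$
$a{\left(x \right)} = -8$ ($a{\left(x \right)} = - 2 \left(-2\right)^{2} = \left(-2\right) 4 = -8$)
$J{\left(t \right)} = - 38 t \left(-2 + t\right)$ ($J{\left(t \right)} = 2 t \left(-2 + t\right) \left(-11 - 8\right) = 2 t \left(-2 + t\right) \left(-19\right) = - 38 t \left(-2 + t\right)$)
$\frac{Q{\left(447 \right)}}{J{\left(-467 \right)}} = \frac{447}{38 \left(-467\right) \left(2 - -467\right)} = \frac{447}{38 \left(-467\right) \left(2 + 467\right)} = \frac{447}{38 \left(-467\right) 469} = \frac{447}{-8322874} = 447 \left(- \frac{1}{8322874}\right) = - \frac{447}{8322874}$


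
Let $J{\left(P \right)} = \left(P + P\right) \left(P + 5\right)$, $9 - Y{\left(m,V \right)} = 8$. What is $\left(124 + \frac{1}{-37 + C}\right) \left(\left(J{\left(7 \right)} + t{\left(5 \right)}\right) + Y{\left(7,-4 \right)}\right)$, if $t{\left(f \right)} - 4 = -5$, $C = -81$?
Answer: $\frac{1229004}{59} \approx 20831.0$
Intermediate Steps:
$Y{\left(m,V \right)} = 1$ ($Y{\left(m,V \right)} = 9 - 8 = 1$)
$t{\left(f \right)} = -1$ ($t{\left(f \right)} = 4 - 5 = -1$)
$J{\left(P \right)} = 2 P \left(5 + P\right)$
$\left(124 + \frac{1}{-37 + C}\right) \left(\left(J{\left(7 \right)} + t{\left(5 \right)}\right) + Y{\left(7,-4 \right)}\right) = \left(124 + \frac{1}{-37 - 81}\right) \left(\left(2 \cdot 7 \left(5 + 7\right) - 1\right) + 1\right) = \left(124 + \frac{1}{-118}\right) \left(\left(2 \cdot 7 \cdot 12 - 1\right) + 1\right) = \left(124 - \frac{1}{118}\right) \left(\left(168 - 1\right) + 1\right) = \frac{14631 \left(167 + 1\right)}{118} = \frac{14631}{118} \cdot 168 = \frac{1229004}{59}$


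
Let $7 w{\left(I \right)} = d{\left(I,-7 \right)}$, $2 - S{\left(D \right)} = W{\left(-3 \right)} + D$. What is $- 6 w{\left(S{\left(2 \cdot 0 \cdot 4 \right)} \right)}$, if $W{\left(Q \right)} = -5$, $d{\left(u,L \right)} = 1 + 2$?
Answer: $- \frac{18}{7} \approx -2.5714$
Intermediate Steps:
$d{\left(u,L \right)} = 3$
$S{\left(D \right)} = 7 - D$ ($S{\left(D \right)} = 2 - \left(-5 + D\right) = 7 - D$)
$w{\left(I \right)} = \frac{3}{7}$ ($w{\left(I \right)} = \frac{1}{7} \cdot 3 = \frac{3}{7}$)
$- 6 w{\left(S{\left(2 \cdot 0 \cdot 4 \right)} \right)} = \left(-6\right) \frac{3}{7} = - \frac{18}{7}$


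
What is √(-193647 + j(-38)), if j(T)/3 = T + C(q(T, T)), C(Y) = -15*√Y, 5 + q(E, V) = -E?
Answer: 3*√(-21529 - 5*√33) ≈ 440.48*I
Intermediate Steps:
q(E, V) = -5 - E
j(T) = -45*√(-5 - T) + 3*T (j(T) = 3*(T - 15*√(-5 - T)) = -45*√(-5 - T) + 3*T)
√(-193647 + j(-38)) = √(-193647 + (-45*√(-5 - 1*(-38)) + 3*(-38))) = √(-193647 + (-45*√(-5 + 38) - 114)) = √(-193647 + (-45*√33 - 114)) = √(-193647 + (-114 - 45*√33)) = √(-193761 - 45*√33)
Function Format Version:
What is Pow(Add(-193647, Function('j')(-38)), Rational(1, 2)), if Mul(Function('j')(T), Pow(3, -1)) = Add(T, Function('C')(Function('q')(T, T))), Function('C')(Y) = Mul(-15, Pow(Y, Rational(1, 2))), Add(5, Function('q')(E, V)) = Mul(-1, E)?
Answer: Mul(3, Pow(Add(-21529, Mul(-5, Pow(33, Rational(1, 2)))), Rational(1, 2))) ≈ Mul(440.48, I)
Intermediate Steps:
Function('q')(E, V) = Add(-5, Mul(-1, E))
Function('j')(T) = Add(Mul(-45, Pow(Add(-5, Mul(-1, T)), Rational(1, 2))), Mul(3, T)) (Function('j')(T) = Mul(3, Add(T, Mul(-15, Pow(Add(-5, Mul(-1, T)), Rational(1, 2))))) = Add(Mul(-45, Pow(Add(-5, Mul(-1, T)), Rational(1, 2))), Mul(3, T)))
Pow(Add(-193647, Function('j')(-38)), Rational(1, 2)) = Pow(Add(-193647, Add(Mul(-45, Pow(Add(-5, Mul(-1, -38)), Rational(1, 2))), Mul(3, -38))), Rational(1, 2)) = Pow(Add(-193647, Add(Mul(-45, Pow(Add(-5, 38), Rational(1, 2))), -114)), Rational(1, 2)) = Pow(Add(-193647, Add(Mul(-45, Pow(33, Rational(1, 2))), -114)), Rational(1, 2)) = Pow(Add(-193647, Add(-114, Mul(-45, Pow(33, Rational(1, 2))))), Rational(1, 2)) = Pow(Add(-193761, Mul(-45, Pow(33, Rational(1, 2)))), Rational(1, 2))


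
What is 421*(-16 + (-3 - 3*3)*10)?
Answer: -57256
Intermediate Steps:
421*(-16 + (-3 - 3*3)*10) = 421*(-16 + (-3 - 9)*10) = 421*(-16 - 12*10) = 421*(-16 - 120) = 421*(-136) = -57256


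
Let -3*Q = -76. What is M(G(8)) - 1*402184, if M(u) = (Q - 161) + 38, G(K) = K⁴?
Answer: -1206845/3 ≈ -4.0228e+5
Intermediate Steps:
Q = 76/3 (Q = -⅓*(-76) = 76/3 ≈ 25.333)
M(u) = -293/3 (M(u) = (76/3 - 161) + 38 = -407/3 + 38 = -293/3)
M(G(8)) - 1*402184 = -293/3 - 1*402184 = -293/3 - 402184 = -1206845/3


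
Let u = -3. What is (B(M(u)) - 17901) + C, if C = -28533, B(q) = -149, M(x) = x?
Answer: -46583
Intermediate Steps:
(B(M(u)) - 17901) + C = (-149 - 17901) - 28533 = -18050 - 28533 = -46583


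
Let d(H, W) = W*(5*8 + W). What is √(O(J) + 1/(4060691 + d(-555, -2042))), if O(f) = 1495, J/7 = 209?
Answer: √3970871533563326/1629755 ≈ 38.665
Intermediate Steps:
J = 1463 (J = 7*209 = 1463)
d(H, W) = W*(40 + W)
√(O(J) + 1/(4060691 + d(-555, -2042))) = √(1495 + 1/(4060691 - 2042*(40 - 2042))) = √(1495 + 1/(4060691 - 2042*(-2002))) = √(1495 + 1/(4060691 + 4088084)) = √(1495 + 1/8148775) = √(12182418626/8148775) = √3970871533563326/1629755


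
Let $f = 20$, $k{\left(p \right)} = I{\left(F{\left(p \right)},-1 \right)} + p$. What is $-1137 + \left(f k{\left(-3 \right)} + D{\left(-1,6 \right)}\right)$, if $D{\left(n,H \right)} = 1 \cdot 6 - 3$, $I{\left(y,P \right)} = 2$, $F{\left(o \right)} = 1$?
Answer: $-1154$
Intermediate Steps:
$k{\left(p \right)} = 2 + p$
$D{\left(n,H \right)} = 3$ ($D{\left(n,H \right)} = 6 - 3 = 3$)
$-1137 + \left(f k{\left(-3 \right)} + D{\left(-1,6 \right)}\right) = -1137 + \left(20 \left(2 - 3\right) + 3\right) = -1137 + \left(20 \left(-1\right) + 3\right) = -1137 + \left(-20 + 3\right) = -1137 - 17 = -1154$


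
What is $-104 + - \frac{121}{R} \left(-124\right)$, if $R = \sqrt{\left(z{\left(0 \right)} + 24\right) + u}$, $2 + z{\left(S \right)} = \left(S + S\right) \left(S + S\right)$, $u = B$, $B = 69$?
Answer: $-104 + \frac{15004 \sqrt{91}}{91} \approx 1468.8$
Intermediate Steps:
$u = 69$
$z{\left(S \right)} = -2 + 4 S^{2}$ ($z{\left(S \right)} = -2 + \left(S + S\right) \left(S + S\right) = -2 + 2 S 2 S = -2 + 4 S^{2}$)
$R = \sqrt{91}$ ($R = \sqrt{\left(\left(-2 + 4 \cdot 0^{2}\right) + 24\right) + 69} = \sqrt{\left(\left(-2 + 4 \cdot 0\right) + 24\right) + 69} = \sqrt{\left(\left(-2 + 0\right) + 24\right) + 69} = \sqrt{\left(-2 + 24\right) + 69} = \sqrt{22 + 69} = \sqrt{91} \approx 9.5394$)
$-104 + - \frac{121}{R} \left(-124\right) = -104 + - \frac{121}{\sqrt{91}} \left(-124\right) = -104 + - 121 \frac{\sqrt{91}}{91} \left(-124\right) = -104 + - \frac{121 \sqrt{91}}{91} \left(-124\right) = -104 + \frac{15004 \sqrt{91}}{91}$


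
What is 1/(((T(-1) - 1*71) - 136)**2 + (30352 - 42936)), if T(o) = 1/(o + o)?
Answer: 4/121889 ≈ 3.2817e-5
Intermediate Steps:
T(o) = 1/(2*o)
1/(((T(-1) - 1*71) - 136)**2 + (30352 - 42936)) = 1/((((1/2)/(-1) - 1*71) - 136)**2 + (30352 - 42936)) = 1/((((1/2)*(-1) - 71) - 136)**2 - 12584) = 1/(((-1/2 - 71) - 136)**2 - 12584) = 1/((-143/2 - 136)**2 - 12584) = 1/((-415/2)**2 - 12584) = 1/(172225/4 - 12584) = 1/(121889/4) = 4/121889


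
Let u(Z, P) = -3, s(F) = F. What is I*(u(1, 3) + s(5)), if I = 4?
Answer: 8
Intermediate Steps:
I*(u(1, 3) + s(5)) = 4*(-3 + 5) = 4*2 = 8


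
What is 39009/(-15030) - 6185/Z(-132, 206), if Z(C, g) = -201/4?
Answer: 13481533/111890 ≈ 120.49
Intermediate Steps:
Z(C, g) = -201/4 (Z(C, g) = -201*¼ = -201/4)
39009/(-15030) - 6185/Z(-132, 206) = 39009/(-15030) - 6185/(-201/4) = 39009*(-1/15030) - 6185*(-4/201) = -13003/5010 + 24740/201 = 13481533/111890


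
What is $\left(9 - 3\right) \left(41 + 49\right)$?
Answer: $540$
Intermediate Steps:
$\left(9 - 3\right) \left(41 + 49\right) = 6 \cdot 90 = 540$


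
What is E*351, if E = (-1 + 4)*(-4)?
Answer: -4212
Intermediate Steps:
E = -12 (E = 3*(-4) = -12)
E*351 = -12*351 = -4212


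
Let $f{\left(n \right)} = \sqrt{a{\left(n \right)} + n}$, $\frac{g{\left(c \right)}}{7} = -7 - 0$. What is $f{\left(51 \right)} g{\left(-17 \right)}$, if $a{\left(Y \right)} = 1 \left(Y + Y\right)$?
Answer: $- 147 \sqrt{17} \approx -606.1$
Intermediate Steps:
$a{\left(Y \right)} = 2 Y$ ($a{\left(Y \right)} = 1 \cdot 2 Y = 2 Y$)
$g{\left(c \right)} = -49$ ($g{\left(c \right)} = 7 \left(-7 - 0\right) = 7 \left(-7 + 0\right) = 7 \left(-7\right) = -49$)
$f{\left(n \right)} = \sqrt{3} \sqrt{n}$ ($f{\left(n \right)} = \sqrt{2 n + n} = \sqrt{3 n} = \sqrt{3} \sqrt{n}$)
$f{\left(51 \right)} g{\left(-17 \right)} = \sqrt{3} \sqrt{51} \left(-49\right) = 3 \sqrt{17} \left(-49\right) = - 147 \sqrt{17}$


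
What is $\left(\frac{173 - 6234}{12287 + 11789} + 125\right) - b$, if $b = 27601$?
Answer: $- \frac{661518237}{24076} \approx -27476.0$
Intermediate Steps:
$\left(\frac{173 - 6234}{12287 + 11789} + 125\right) - b = \left(\frac{173 - 6234}{12287 + 11789} + 125\right) - 27601 = \left(- \frac{6061}{24076} + 125\right) - 27601 = \frac{3003439}{24076} - 27601 = - \frac{661518237}{24076}$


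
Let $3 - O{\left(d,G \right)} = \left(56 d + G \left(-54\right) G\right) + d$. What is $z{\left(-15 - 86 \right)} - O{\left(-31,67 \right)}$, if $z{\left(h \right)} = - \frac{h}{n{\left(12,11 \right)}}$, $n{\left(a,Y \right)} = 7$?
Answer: $- \frac{1709131}{7} \approx -2.4416 \cdot 10^{5}$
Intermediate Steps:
$O{\left(d,G \right)} = 3 - 57 d + 54 G^{2}$ ($O{\left(d,G \right)} = 3 - \left(\left(56 d + G \left(-54\right) G\right) + d\right) = 3 - \left(\left(56 d + - 54 G G\right) + d\right) = 3 - \left(\left(56 d - 54 G^{2}\right) + d\right) = 3 - \left(\left(- 54 G^{2} + 56 d\right) + d\right) = 3 - \left(- 54 G^{2} + 57 d\right) = 3 + \left(- 57 d + 54 G^{2}\right) = 3 - 57 d + 54 G^{2}$)
$z{\left(h \right)} = - \frac{h}{7}$
$z{\left(-15 - 86 \right)} - O{\left(-31,67 \right)} = - \frac{-15 - 86}{7} - \left(3 - -1767 + 54 \cdot 67^{2}\right) = \left(- \frac{1}{7}\right) \left(-101\right) - \left(3 + 1767 + 54 \cdot 4489\right) = \frac{101}{7} - \left(3 + 1767 + 242406\right) = \frac{101}{7} - 244176 = - \frac{1709131}{7}$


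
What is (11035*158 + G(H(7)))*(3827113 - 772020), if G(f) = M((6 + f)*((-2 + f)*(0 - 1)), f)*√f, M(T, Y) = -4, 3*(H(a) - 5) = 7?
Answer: 5326646298290 - 12220372*√66/3 ≈ 5.3266e+12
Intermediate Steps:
H(a) = 22/3 (H(a) = 5 + (⅓)*7 = 5 + 7/3 = 22/3)
G(f) = -4*√f
(11035*158 + G(H(7)))*(3827113 - 772020) = (11035*158 - 4*√66/3)*(3827113 - 772020) = (1743530 - 4*√66/3)*3055093 = 5326646298290 - 12220372*√66/3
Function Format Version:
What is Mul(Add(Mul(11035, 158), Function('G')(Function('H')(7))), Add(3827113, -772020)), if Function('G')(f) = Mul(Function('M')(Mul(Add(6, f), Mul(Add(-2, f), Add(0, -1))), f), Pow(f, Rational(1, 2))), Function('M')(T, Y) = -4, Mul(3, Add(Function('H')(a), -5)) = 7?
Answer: Add(5326646298290, Mul(Rational(-12220372, 3), Pow(66, Rational(1, 2)))) ≈ 5.3266e+12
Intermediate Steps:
Function('H')(a) = Rational(22, 3) (Function('H')(a) = Add(5, Mul(Rational(1, 3), 7)) = Add(5, Rational(7, 3)) = Rational(22, 3))
Function('G')(f) = Mul(-4, Pow(f, Rational(1, 2)))
Mul(Add(Mul(11035, 158), Function('G')(Function('H')(7))), Add(3827113, -772020)) = Mul(Add(Mul(11035, 158), Mul(-4, Pow(Rational(22, 3), Rational(1, 2)))), Add(3827113, -772020)) = Mul(Add(1743530, Mul(-4, Mul(Rational(1, 3), Pow(66, Rational(1, 2))))), 3055093) = Mul(Add(1743530, Mul(Rational(-4, 3), Pow(66, Rational(1, 2)))), 3055093) = Add(5326646298290, Mul(Rational(-12220372, 3), Pow(66, Rational(1, 2))))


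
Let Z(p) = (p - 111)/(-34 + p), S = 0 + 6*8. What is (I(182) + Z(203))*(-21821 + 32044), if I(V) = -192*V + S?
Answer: -60288425036/169 ≈ -3.5674e+8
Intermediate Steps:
S = 48 (S = 0 + 48 = 48)
Z(p) = (-111 + p)/(-34 + p)
I(V) = 48 - 192*V (I(V) = -192*V + 48 = 48 - 192*V)
(I(182) + Z(203))*(-21821 + 32044) = ((48 - 192*182) + (-111 + 203)/(-34 + 203))*(-21821 + 32044) = ((48 - 34944) + 92/169)*10223 = (-34896 + (1/169)*92)*10223 = (-34896 + 92/169)*10223 = -5897332/169*10223 = -60288425036/169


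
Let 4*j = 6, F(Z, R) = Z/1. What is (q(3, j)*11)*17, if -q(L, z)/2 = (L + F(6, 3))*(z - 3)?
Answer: 5049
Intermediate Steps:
F(Z, R) = Z (F(Z, R) = Z*1 = Z)
j = 3/2 (j = (1/4)*6 = 3/2 ≈ 1.5000)
q(L, z) = -2*(-3 + z)*(6 + L) (q(L, z) = -2*(L + 6)*(z - 3) = -2*(6 + L)*(-3 + z) = -2*(-3 + z)*(6 + L))
(q(3, j)*11)*17 = ((36 - 12*3/2 + 6*3 - 2*3*3/2)*11)*17 = ((36 - 18 + 18 - 9)*11)*17 = (27*11)*17 = 297*17 = 5049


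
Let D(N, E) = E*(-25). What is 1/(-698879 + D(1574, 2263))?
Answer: -1/755454 ≈ -1.3237e-6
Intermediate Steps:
D(N, E) = -25*E
1/(-698879 + D(1574, 2263)) = 1/(-698879 - 25*2263) = 1/(-698879 - 56575) = 1/(-755454) = -1/755454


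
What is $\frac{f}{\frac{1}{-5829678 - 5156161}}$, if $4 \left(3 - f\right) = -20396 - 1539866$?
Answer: $- \frac{8570459479943}{2} \approx -4.2852 \cdot 10^{12}$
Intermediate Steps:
$f = \frac{780137}{2}$ ($f = 3 - \frac{-20396 - 1539866}{4} = 3 - - \frac{780131}{2} = 3 + \frac{780131}{2} = \frac{780137}{2} \approx 3.9007 \cdot 10^{5}$)
$\frac{f}{\frac{1}{-5829678 - 5156161}} = \frac{780137}{2 \frac{1}{-5829678 - 5156161}} = \frac{780137}{2 \frac{1}{-10985839}} = \frac{780137}{2 \left(- \frac{1}{10985839}\right)} = \frac{780137}{2} \left(-10985839\right) = - \frac{8570459479943}{2}$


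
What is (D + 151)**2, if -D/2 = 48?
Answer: 3025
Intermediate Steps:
D = -96 (D = -2*48 = -96)
(D + 151)**2 = (-96 + 151)**2 = 55**2 = 3025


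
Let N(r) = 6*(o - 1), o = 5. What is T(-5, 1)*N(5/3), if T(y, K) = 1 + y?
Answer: -96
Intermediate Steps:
N(r) = 24 (N(r) = 6*(5 - 1) = 6*4 = 24)
T(-5, 1)*N(5/3) = (1 - 5)*24 = -4*24 = -96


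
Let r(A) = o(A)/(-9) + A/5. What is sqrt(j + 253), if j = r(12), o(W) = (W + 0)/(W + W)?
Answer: 7*sqrt(4690)/30 ≈ 15.980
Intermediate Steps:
o(W) = 1/2 (o(W) = W/((2*W)) = W*(1/(2*W)) = 1/2)
r(A) = -1/18 + A/5 (r(A) = (1/2)/(-9) + A/5 = (1/2)*(-1/9) + A*(1/5) = -1/18 + A/5)
j = 211/90 (j = -1/18 + (1/5)*12 = -1/18 + 12/5 = 211/90 ≈ 2.3444)
sqrt(j + 253) = sqrt(211/90 + 253) = sqrt(22981/90) = 7*sqrt(4690)/30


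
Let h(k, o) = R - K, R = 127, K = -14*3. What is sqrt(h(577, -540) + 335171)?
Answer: 54*sqrt(115) ≈ 579.09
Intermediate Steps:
K = -42
h(k, o) = 169 (h(k, o) = 127 - 1*(-42) = 127 + 42 = 169)
sqrt(h(577, -540) + 335171) = sqrt(169 + 335171) = sqrt(335340) = 54*sqrt(115)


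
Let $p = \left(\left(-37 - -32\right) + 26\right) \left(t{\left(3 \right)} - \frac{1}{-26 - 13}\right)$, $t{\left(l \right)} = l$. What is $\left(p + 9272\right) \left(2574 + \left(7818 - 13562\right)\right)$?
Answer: $- \frac{384717540}{13} \approx -2.9594 \cdot 10^{7}$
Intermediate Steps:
$p = \frac{826}{13}$ ($p = \left(\left(-37 - -32\right) + 26\right) \left(3 - \frac{1}{-26 - 13}\right) = \left(\left(-37 + 32\right) + 26\right) \left(3 - \frac{1}{-39}\right) = \left(-5 + 26\right) \left(3 - - \frac{1}{39}\right) = 21 \left(3 + \frac{1}{39}\right) = 21 \cdot \frac{118}{39} = \frac{826}{13} \approx 63.538$)
$\left(p + 9272\right) \left(2574 + \left(7818 - 13562\right)\right) = \left(\frac{826}{13} + 9272\right) \left(2574 + \left(7818 - 13562\right)\right) = \frac{121362 \left(2574 + \left(7818 - 13562\right)\right)}{13} = \frac{121362 \left(2574 - 5744\right)}{13} = \frac{121362}{13} \left(-3170\right) = - \frac{384717540}{13}$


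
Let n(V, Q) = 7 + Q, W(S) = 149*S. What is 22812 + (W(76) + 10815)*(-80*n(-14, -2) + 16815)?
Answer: 363434497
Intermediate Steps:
22812 + (W(76) + 10815)*(-80*n(-14, -2) + 16815) = 22812 + (149*76 + 10815)*(-80*(7 - 2) + 16815) = 22812 + (11324 + 10815)*(-80*5 + 16815) = 22812 + 22139*(-400 + 16815) = 22812 + 22139*16415 = 22812 + 363411685 = 363434497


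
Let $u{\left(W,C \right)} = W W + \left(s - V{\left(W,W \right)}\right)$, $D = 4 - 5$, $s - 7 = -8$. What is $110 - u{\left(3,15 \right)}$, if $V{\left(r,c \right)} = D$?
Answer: $101$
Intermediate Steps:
$s = -1$ ($s = 7 - 8 = -1$)
$D = -1$
$V{\left(r,c \right)} = -1$
$u{\left(W,C \right)} = W^{2}$ ($u{\left(W,C \right)} = W W - 0 = W^{2} + \left(-1 + 1\right) = W^{2} + 0 = W^{2}$)
$110 - u{\left(3,15 \right)} = 110 - 3^{2} = 110 - 9 = 101$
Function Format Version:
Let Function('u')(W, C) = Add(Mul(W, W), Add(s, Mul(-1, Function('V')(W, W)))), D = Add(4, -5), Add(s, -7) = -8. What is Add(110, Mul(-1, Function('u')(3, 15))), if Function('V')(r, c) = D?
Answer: 101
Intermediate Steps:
s = -1 (s = Add(7, -8) = -1)
D = -1
Function('V')(r, c) = -1
Function('u')(W, C) = Pow(W, 2) (Function('u')(W, C) = Add(Mul(W, W), Add(-1, Mul(-1, -1))) = Add(Pow(W, 2), Add(-1, 1)) = Add(Pow(W, 2), 0) = Pow(W, 2))
Add(110, Mul(-1, Function('u')(3, 15))) = Add(110, Mul(-1, Pow(3, 2))) = Add(110, Mul(-1, 9)) = Add(110, -9) = 101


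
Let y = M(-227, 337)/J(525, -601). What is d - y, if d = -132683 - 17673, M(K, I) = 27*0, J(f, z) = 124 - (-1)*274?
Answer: -150356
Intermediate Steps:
J(f, z) = 398 (J(f, z) = 124 - 1*(-274) = 124 + 274 = 398)
M(K, I) = 0
d = -150356
y = 0 (y = 0/398 = 0*(1/398) = 0)
d - y = -150356 - 1*0 = -150356 + 0 = -150356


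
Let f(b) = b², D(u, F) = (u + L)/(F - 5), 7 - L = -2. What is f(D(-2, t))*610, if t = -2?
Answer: 610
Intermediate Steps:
L = 9 (L = 7 - 1*(-2) = 7 + 2 = 9)
D(u, F) = (9 + u)/(-5 + F) (D(u, F) = (u + 9)/(F - 5) = (9 + u)/(-5 + F))
f(D(-2, t))*610 = ((9 - 2)/(-5 - 2))²*610 = (7/(-7))²*610 = (-⅐*7)²*610 = (-1)²*610 = 1*610 = 610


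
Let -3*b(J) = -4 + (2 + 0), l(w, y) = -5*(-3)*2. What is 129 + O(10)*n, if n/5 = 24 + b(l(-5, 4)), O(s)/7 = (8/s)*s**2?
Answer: 207587/3 ≈ 69196.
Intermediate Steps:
l(w, y) = 30 (l(w, y) = 15*2 = 30)
b(J) = 2/3 (b(J) = -(-4 + (2 + 0))/3 = -(-4 + 2)/3 = -1/3*(-2) = 2/3)
O(s) = 56*s (O(s) = 7*((8/s)*s**2) = 7*(8*s) = 56*s)
n = 370/3 (n = 5*(24 + 2/3) = 5*(74/3) = 370/3 ≈ 123.33)
129 + O(10)*n = 129 + (56*10)*(370/3) = 129 + 560*(370/3) = 129 + 207200/3 = 207587/3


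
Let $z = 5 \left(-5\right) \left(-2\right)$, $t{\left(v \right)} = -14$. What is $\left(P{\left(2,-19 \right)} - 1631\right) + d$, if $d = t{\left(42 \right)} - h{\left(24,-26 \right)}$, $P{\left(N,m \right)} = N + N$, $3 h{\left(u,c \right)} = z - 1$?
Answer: $- \frac{4972}{3} \approx -1657.3$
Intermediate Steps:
$z = 50$ ($z = \left(-25\right) \left(-2\right) = 50$)
$h{\left(u,c \right)} = \frac{49}{3}$ ($h{\left(u,c \right)} = \frac{50 - 1}{3} = \frac{1}{3} \cdot 49 = \frac{49}{3}$)
$P{\left(N,m \right)} = 2 N$
$d = - \frac{91}{3}$ ($d = -14 - \frac{49}{3} = - \frac{91}{3} \approx -30.333$)
$\left(P{\left(2,-19 \right)} - 1631\right) + d = \left(2 \cdot 2 - 1631\right) - \frac{91}{3} = \left(4 - 1631\right) - \frac{91}{3} = -1627 - \frac{91}{3} = - \frac{4972}{3}$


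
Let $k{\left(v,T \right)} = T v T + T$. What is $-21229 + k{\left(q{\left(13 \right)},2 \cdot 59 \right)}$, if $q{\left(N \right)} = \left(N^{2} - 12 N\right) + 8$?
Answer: $271293$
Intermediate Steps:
$q{\left(N \right)} = 8 + N^{2} - 12 N$
$k{\left(v,T \right)} = T + v T^{2}$ ($k{\left(v,T \right)} = v T^{2} + T = T + v T^{2}$)
$-21229 + k{\left(q{\left(13 \right)},2 \cdot 59 \right)} = -21229 + 2 \cdot 59 \left(1 + 2 \cdot 59 \left(8 + 13^{2} - 156\right)\right) = -21229 + 118 \left(1 + 118 \left(8 + 169 - 156\right)\right) = -21229 + 118 \left(1 + 118 \cdot 21\right) = -21229 + 118 \left(1 + 2478\right) = -21229 + 118 \cdot 2479 = -21229 + 292522 = 271293$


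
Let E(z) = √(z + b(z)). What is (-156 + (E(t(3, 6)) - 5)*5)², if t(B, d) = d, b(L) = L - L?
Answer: 32911 - 1810*√6 ≈ 28477.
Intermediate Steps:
b(L) = 0
E(z) = √z (E(z) = √(z + 0) = √z)
(-156 + (E(t(3, 6)) - 5)*5)² = (-156 + (√6 - 5)*5)² = (-156 + (-5 + √6)*5)² = (-156 + (-25 + 5*√6))² = (-181 + 5*√6)²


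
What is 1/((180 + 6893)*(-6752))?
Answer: -1/47756896 ≈ -2.0939e-8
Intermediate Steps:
1/((180 + 6893)*(-6752)) = -1/6752/7073 = (1/7073)*(-1/6752) = -1/47756896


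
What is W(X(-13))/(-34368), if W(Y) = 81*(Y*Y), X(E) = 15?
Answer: -6075/11456 ≈ -0.53029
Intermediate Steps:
W(Y) = 81*Y²
W(X(-13))/(-34368) = (81*15²)/(-34368) = (81*225)*(-1/34368) = 18225*(-1/34368) = -6075/11456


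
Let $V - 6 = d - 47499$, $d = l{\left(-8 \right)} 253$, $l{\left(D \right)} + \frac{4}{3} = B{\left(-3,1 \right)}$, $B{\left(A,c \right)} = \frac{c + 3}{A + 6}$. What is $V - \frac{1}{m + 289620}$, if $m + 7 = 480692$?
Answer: $- \frac{36584095366}{770305} \approx -47493.0$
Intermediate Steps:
$B{\left(A,c \right)} = \frac{3 + c}{6 + A}$
$l{\left(D \right)} = 0$ ($l{\left(D \right)} = - \frac{4}{3} + \frac{3 + 1}{6 - 3} = - \frac{4}{3} + \frac{1}{3} \cdot 4 = - \frac{4}{3} + \frac{4}{3} = 0$)
$m = 480685$ ($m = -7 + 480692 = 480685$)
$d = 0$ ($d = 0 \cdot 253 = 0$)
$V = -47493$ ($V = 6 + \left(0 - 47499\right) = 6 - 47499 = -47493$)
$V - \frac{1}{m + 289620} = -47493 - \frac{1}{480685 + 289620} = -47493 - \frac{1}{770305} = - \frac{36584095366}{770305}$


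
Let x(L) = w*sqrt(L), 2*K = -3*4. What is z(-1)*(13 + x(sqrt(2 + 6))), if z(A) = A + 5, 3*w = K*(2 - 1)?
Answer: 52 - 8*2**(3/4) ≈ 38.546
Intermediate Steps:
K = -6 (K = (-3*4)/2 = (1/2)*(-12) = -6)
w = -2 (w = (-6*(2 - 1))/3 = (-6*1)/3 = (1/3)*(-6) = -2)
z(A) = 5 + A
x(L) = -2*sqrt(L)
z(-1)*(13 + x(sqrt(2 + 6))) = (5 - 1)*(13 - 2*(2 + 6)**(1/4)) = 4*(13 - 2*2**(3/4)) = 52 - 8*2**(3/4)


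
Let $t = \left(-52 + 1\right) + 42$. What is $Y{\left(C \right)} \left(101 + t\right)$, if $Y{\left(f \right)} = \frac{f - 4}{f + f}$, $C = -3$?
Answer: $\frac{322}{3} \approx 107.33$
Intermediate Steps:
$t = -9$ ($t = -51 + 42 = -9$)
$Y{\left(f \right)} = \frac{-4 + f}{2 f}$
$Y{\left(C \right)} \left(101 + t\right) = \frac{-4 - 3}{2 \left(-3\right)} \left(101 - 9\right) = \frac{1}{2} \left(- \frac{1}{3}\right) \left(-7\right) 92 = \frac{7}{6} \cdot 92 = \frac{322}{3}$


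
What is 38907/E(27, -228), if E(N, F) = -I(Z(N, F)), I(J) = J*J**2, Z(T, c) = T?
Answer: -1441/729 ≈ -1.9767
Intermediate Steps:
I(J) = J**3
E(N, F) = -N**3
38907/E(27, -228) = 38907/((-1*27**3)) = 38907/((-1*19683)) = 38907/(-19683) = 38907*(-1/19683) = -1441/729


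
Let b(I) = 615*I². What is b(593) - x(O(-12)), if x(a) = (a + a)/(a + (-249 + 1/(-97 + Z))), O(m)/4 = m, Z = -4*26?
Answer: 6455268155967/29849 ≈ 2.1626e+8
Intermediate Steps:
Z = -104
O(m) = 4*m
x(a) = 2*a/(-50050/201 + a) (x(a) = (a + a)/(a + (-249 + 1/(-97 - 104))) = (2*a)/(a + (-249 + 1/(-201))) = (2*a)/(a + (-249 - 1/201)) = (2*a)/(a - 50050/201) = (2*a)/(-50050/201 + a) = 2*a/(-50050/201 + a))
b(593) - x(O(-12)) = 615*593² - 402*4*(-12)/(-50050 + 201*(4*(-12))) = 615*351649 - 402*(-48)/(-50050 + 201*(-48)) = 216264135 - 402*(-48)/(-50050 - 9648) = 216264135 - 402*(-48)/(-59698) = 216264135 - 402*(-48)*(-1)/59698 = 216264135 - 1*9648/29849 = 216264135 - 9648/29849 = 6455268155967/29849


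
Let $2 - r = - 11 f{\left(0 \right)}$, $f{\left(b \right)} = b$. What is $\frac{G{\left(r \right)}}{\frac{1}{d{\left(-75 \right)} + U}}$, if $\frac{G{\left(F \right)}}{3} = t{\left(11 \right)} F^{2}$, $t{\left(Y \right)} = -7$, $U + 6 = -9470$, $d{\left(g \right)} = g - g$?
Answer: $795984$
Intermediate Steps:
$d{\left(g \right)} = 0$
$U = -9476$ ($U = -6 - 9470 = -9476$)
$r = 2$ ($r = 2 - \left(-11\right) 0 = 2 - 0 = 2 + 0 = 2$)
$G{\left(F \right)} = - 21 F^{2}$ ($G{\left(F \right)} = 3 \left(- 7 F^{2}\right) = - 21 F^{2}$)
$\frac{G{\left(r \right)}}{\frac{1}{d{\left(-75 \right)} + U}} = \frac{\left(-21\right) 2^{2}}{\frac{1}{0 - 9476}} = \frac{\left(-21\right) 4}{\frac{1}{-9476}} = - \frac{84}{- \frac{1}{9476}} = \left(-84\right) \left(-9476\right) = 795984$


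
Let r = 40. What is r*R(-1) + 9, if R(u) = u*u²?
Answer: -31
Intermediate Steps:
R(u) = u³
r*R(-1) + 9 = 40*(-1)³ + 9 = 40*(-1) + 9 = -40 + 9 = -31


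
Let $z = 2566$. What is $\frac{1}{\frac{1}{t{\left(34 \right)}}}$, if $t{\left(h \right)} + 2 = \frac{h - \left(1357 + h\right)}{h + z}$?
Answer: $- \frac{6557}{2600} \approx -2.5219$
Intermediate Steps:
$t{\left(h \right)} = -2 - \frac{1357}{2566 + h}$ ($t{\left(h \right)} = -2 + \frac{h - \left(1357 + h\right)}{h + 2566} = -2 - \frac{1357}{2566 + h}$)
$\frac{1}{\frac{1}{t{\left(34 \right)}}} = \frac{1}{\frac{1}{\frac{1}{2566 + 34} \left(-6489 - 68\right)}} = \frac{1}{\frac{1}{\frac{1}{2600} \left(-6489 - 68\right)}} = \frac{1}{\frac{1}{\frac{1}{2600} \left(-6557\right)}} = \frac{1}{\frac{1}{- \frac{6557}{2600}}} = \frac{1}{- \frac{2600}{6557}} = - \frac{6557}{2600}$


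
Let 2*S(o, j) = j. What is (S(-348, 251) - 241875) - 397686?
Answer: -1278871/2 ≈ -6.3944e+5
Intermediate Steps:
S(o, j) = j/2
(S(-348, 251) - 241875) - 397686 = ((½)*251 - 241875) - 397686 = (251/2 - 241875) - 397686 = -483499/2 - 397686 = -1278871/2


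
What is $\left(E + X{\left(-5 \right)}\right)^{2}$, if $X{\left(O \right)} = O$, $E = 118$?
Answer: $12769$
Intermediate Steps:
$\left(E + X{\left(-5 \right)}\right)^{2} = \left(118 - 5\right)^{2} = 113^{2} = 12769$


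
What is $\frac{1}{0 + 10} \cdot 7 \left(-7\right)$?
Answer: $- \frac{49}{10} \approx -4.9$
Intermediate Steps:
$\frac{1}{0 + 10} \cdot 7 \left(-7\right) = \frac{1}{10} \cdot 7 \left(-7\right) = \frac{7}{10} \left(-7\right) = - \frac{49}{10}$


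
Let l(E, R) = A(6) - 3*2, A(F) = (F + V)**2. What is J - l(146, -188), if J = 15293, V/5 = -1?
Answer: 15298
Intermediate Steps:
V = -5 (V = 5*(-1) = -5)
A(F) = (-5 + F)**2 (A(F) = (F - 5)**2 = (-5 + F)**2)
l(E, R) = -5 (l(E, R) = (-5 + 6)**2 - 3*2 = 1**2 - 6 = 1 - 6 = -5)
J - l(146, -188) = 15293 - 1*(-5) = 15293 + 5 = 15298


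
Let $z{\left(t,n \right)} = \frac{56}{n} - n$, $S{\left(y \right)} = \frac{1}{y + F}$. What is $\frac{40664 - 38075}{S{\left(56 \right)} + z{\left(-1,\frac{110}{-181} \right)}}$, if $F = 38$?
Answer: $- \frac{2422708530}{85648297} \approx -28.287$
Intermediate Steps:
$S{\left(y \right)} = \frac{1}{38 + y}$ ($S{\left(y \right)} = \frac{1}{y + 38} = \frac{1}{38 + y}$)
$z{\left(t,n \right)} = - n + \frac{56}{n}$
$\frac{40664 - 38075}{S{\left(56 \right)} + z{\left(-1,\frac{110}{-181} \right)}} = \frac{40664 - 38075}{\frac{1}{38 + 56} + \left(- \frac{110}{-181} + \frac{56}{110 \frac{1}{-181}}\right)} = \frac{2589}{\frac{1}{94} + \left(- \frac{110 \left(-1\right)}{181} + \frac{56}{110 \left(- \frac{1}{181}\right)}\right)} = \frac{2589}{\frac{1}{94} + \left(\left(-1\right) \left(- \frac{110}{181}\right) + \frac{56}{- \frac{110}{181}}\right)} = \frac{2589}{\frac{1}{94} + \left(\frac{110}{181} + 56 \left(- \frac{181}{110}\right)\right)} = \frac{2589}{\frac{1}{94} + \left(\frac{110}{181} - \frac{5068}{55}\right)} = \frac{2589}{\frac{1}{94} - \frac{911258}{9955}} = \frac{2589}{- \frac{85648297}{935770}} = 2589 \left(- \frac{935770}{85648297}\right) = - \frac{2422708530}{85648297}$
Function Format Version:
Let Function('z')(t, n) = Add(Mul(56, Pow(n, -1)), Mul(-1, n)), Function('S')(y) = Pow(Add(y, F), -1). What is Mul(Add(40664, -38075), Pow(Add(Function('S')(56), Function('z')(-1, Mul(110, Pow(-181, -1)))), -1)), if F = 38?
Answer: Rational(-2422708530, 85648297) ≈ -28.287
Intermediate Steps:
Function('S')(y) = Pow(Add(38, y), -1) (Function('S')(y) = Pow(Add(y, 38), -1) = Pow(Add(38, y), -1))
Function('z')(t, n) = Add(Mul(-1, n), Mul(56, Pow(n, -1)))
Mul(Add(40664, -38075), Pow(Add(Function('S')(56), Function('z')(-1, Mul(110, Pow(-181, -1)))), -1)) = Mul(Add(40664, -38075), Pow(Add(Pow(Add(38, 56), -1), Add(Mul(-1, Mul(110, Pow(-181, -1))), Mul(56, Pow(Mul(110, Pow(-181, -1)), -1)))), -1)) = Mul(2589, Pow(Add(Pow(94, -1), Add(Mul(-1, Mul(110, Rational(-1, 181))), Mul(56, Pow(Mul(110, Rational(-1, 181)), -1)))), -1)) = Mul(2589, Pow(Add(Rational(1, 94), Add(Mul(-1, Rational(-110, 181)), Mul(56, Pow(Rational(-110, 181), -1)))), -1)) = Mul(2589, Pow(Add(Rational(1, 94), Add(Rational(110, 181), Mul(56, Rational(-181, 110)))), -1)) = Mul(2589, Pow(Add(Rational(1, 94), Add(Rational(110, 181), Rational(-5068, 55))), -1)) = Mul(2589, Pow(Add(Rational(1, 94), Rational(-911258, 9955)), -1)) = Mul(2589, Pow(Rational(-85648297, 935770), -1)) = Mul(2589, Rational(-935770, 85648297)) = Rational(-2422708530, 85648297)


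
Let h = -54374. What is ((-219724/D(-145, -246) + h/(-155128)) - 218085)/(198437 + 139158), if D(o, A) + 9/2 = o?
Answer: -1004730892695/1565876071084 ≈ -0.64164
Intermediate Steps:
D(o, A) = -9/2 + o
((-219724/D(-145, -246) + h/(-155128)) - 218085)/(198437 + 139158) = ((-219724/(-9/2 - 145) - 54374/(-155128)) - 218085)/(198437 + 139158) = ((-219724/(-299/2) - 54374*(-1/155128)) - 218085)/337595 = ((-219724*(-2/299) + 27187/77564) - 218085)*(1/337595) = ((439448/299 + 27187/77564) - 218085)*(1/337595) = (34093473585/23191636 - 218085)*(1/337595) = -5023654463475/23191636*1/337595 = -1004730892695/1565876071084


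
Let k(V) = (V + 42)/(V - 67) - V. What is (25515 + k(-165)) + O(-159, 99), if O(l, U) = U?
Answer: 5980851/232 ≈ 25780.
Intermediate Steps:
k(V) = -V + (42 + V)/(-67 + V) (k(V) = (42 + V)/(-67 + V) - V = -V + (42 + V)/(-67 + V))
(25515 + k(-165)) + O(-159, 99) = (25515 + (42 - 1*(-165)**2 + 68*(-165))/(-67 - 165)) + 99 = (25515 + (42 - 1*27225 - 11220)/(-232)) + 99 = (25515 - (42 - 27225 - 11220)/232) + 99 = (25515 - 1/232*(-38403)) + 99 = (25515 + 38403/232) + 99 = 5957883/232 + 99 = 5980851/232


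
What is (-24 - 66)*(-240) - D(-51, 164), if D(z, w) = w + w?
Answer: 21272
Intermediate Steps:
D(z, w) = 2*w
(-24 - 66)*(-240) - D(-51, 164) = (-24 - 66)*(-240) - 2*164 = -90*(-240) - 1*328 = 21600 - 328 = 21272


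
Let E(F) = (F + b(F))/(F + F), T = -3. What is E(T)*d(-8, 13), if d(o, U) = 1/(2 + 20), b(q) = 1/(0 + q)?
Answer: 5/198 ≈ 0.025253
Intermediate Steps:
b(q) = 1/q
d(o, U) = 1/22
E(F) = (F + 1/F)/(2*F) (E(F) = (F + 1/F)/(F + F) = (F + 1/F)/((2*F)) = (F + 1/F)*(1/(2*F)) = (F + 1/F)/(2*F))
E(T)*d(-8, 13) = ((½)*(1 + (-3)²)/(-3)²)*(1/22) = ((½)*(⅑)*(1 + 9))*(1/22) = ((½)*(⅑)*10)*(1/22) = (5/9)*(1/22) = 5/198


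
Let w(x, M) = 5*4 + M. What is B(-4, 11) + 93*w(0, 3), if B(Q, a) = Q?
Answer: 2135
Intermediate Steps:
w(x, M) = 20 + M
B(-4, 11) + 93*w(0, 3) = -4 + 93*(20 + 3) = -4 + 93*23 = -4 + 2139 = 2135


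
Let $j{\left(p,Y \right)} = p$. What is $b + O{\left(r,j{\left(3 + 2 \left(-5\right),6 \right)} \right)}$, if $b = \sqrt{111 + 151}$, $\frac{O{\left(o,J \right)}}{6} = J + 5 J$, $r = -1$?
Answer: $-252 + \sqrt{262} \approx -235.81$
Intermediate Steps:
$O{\left(o,J \right)} = 36 J$ ($O{\left(o,J \right)} = 6 \left(J + 5 J\right) = 6 \cdot 6 J = 36 J$)
$b = \sqrt{262} \approx 16.186$
$b + O{\left(r,j{\left(3 + 2 \left(-5\right),6 \right)} \right)} = \sqrt{262} + 36 \left(3 + 2 \left(-5\right)\right) = \sqrt{262} + 36 \left(3 - 10\right) = \sqrt{262} + 36 \left(-7\right) = \sqrt{262} - 252 = -252 + \sqrt{262}$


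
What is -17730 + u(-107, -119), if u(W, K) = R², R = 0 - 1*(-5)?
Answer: -17705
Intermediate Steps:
R = 5 (R = 0 + 5 = 5)
u(W, K) = 25 (u(W, K) = 5² = 25)
-17730 + u(-107, -119) = -17730 + 25 = -17705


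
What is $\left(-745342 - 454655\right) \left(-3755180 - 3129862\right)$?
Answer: $8262029744874$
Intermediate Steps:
$\left(-745342 - 454655\right) \left(-3755180 - 3129862\right) = \left(-1199997\right) \left(-6885042\right) = 8262029744874$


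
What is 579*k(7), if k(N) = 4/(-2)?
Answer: -1158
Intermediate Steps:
k(N) = -2 (k(N) = 4*(-1/2) = -2)
579*k(7) = 579*(-2) = -1158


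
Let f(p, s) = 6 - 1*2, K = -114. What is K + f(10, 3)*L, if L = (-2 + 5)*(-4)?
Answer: -162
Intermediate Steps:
f(p, s) = 4 (f(p, s) = 6 - 2 = 4)
L = -12 (L = 3*(-4) = -12)
K + f(10, 3)*L = -114 + 4*(-12) = -114 - 48 = -162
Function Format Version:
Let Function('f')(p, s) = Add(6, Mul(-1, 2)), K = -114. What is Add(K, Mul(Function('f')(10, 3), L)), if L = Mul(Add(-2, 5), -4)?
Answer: -162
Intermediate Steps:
Function('f')(p, s) = 4 (Function('f')(p, s) = Add(6, -2) = 4)
L = -12 (L = Mul(3, -4) = -12)
Add(K, Mul(Function('f')(10, 3), L)) = Add(-114, Mul(4, -12)) = Add(-114, -48) = -162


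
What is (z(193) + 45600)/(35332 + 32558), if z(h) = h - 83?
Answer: 4571/6789 ≈ 0.67330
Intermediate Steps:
z(h) = -83 + h
(z(193) + 45600)/(35332 + 32558) = ((-83 + 193) + 45600)/(35332 + 32558) = (110 + 45600)/67890 = 45710*(1/67890) = 4571/6789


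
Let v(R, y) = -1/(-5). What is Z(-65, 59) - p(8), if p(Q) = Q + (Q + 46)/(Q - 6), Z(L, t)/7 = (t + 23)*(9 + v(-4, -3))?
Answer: 26229/5 ≈ 5245.8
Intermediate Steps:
v(R, y) = 1/5 (v(R, y) = -1*(-1/5) = 1/5)
Z(L, t) = 7406/5 + 322*t/5 (Z(L, t) = 7*((t + 23)*(9 + 1/5)) = 7*((23 + t)*(46/5)) = 7*(1058/5 + 46*t/5) = 7406/5 + 322*t/5)
p(Q) = Q + (46 + Q)/(-6 + Q)
Z(-65, 59) - p(8) = (7406/5 + (322/5)*59) - (46 + 8**2 - 5*8)/(-6 + 8) = (7406/5 + 18998/5) - (46 + 64 - 40)/2 = 26404/5 - 70/2 = 26404/5 - 1*35 = 26404/5 - 35 = 26229/5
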